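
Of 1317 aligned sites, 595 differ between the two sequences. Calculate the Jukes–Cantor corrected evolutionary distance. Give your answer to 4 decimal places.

p = 595/1317 ≈ 0.451784.
d = −(3/4) ln(1 − 4p/3) = −0.75 ln(1 − 0.602379) = −0.75 ln(0.397621)
  = −0.75 × (-0.922256) = 0.691692 substitutions/site.

0.6917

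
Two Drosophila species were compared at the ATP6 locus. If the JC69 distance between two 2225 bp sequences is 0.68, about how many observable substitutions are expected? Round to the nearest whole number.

995

Invert JC69: p = (3/4)(1 − e^(−4d/3)) = 0.75 × (1 − e^(-0.906667)) = 0.75 × (1 − 0.403868) = 0.447099.
Expected differing sites = pL ≈ 0.447099 × 2225 = 994.795275 ≈ 995.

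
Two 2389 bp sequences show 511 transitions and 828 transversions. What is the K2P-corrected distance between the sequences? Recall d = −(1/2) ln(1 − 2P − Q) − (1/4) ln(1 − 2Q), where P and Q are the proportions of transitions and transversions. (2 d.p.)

P = 511/2389 ≈ 0.213897 and Q = 828/2389 ≈ 0.346589.
Under the Kimura two-parameter model, d = −½ ln(1 − 2P − Q) − ¼ ln(1 − 2Q).
1 − 2P − Q = 0.225617, giving −½ ln(0.225617) = 0.744458.
1 − 2Q = 0.306822, giving −¼ ln(0.306822) = 0.295372.
d = 0.744458 + 0.295372 = 1.039830.

1.04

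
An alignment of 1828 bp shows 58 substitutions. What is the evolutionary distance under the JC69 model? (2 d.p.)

0.03

p = 58/1828 ≈ 0.031729.
d = −(3/4) ln(1 − 4p/3) = −0.75 ln(1 − 0.042305) = −0.75 ln(0.957695)
  = −0.75 × (-0.043226) = 0.032420 substitutions/site.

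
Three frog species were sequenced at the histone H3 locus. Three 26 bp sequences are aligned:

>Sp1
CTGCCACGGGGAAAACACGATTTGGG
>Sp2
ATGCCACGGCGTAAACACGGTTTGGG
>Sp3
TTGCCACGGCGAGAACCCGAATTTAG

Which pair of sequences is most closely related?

Sp1–Sp2: 4/26 differ, p = 0.154, d = 0.172.
Sp1–Sp3: 7/26 differ, p = 0.269, d = 0.334.
Sp2–Sp3: 8/26 differ, p = 0.308, d = 0.396.
The smallest distance is between Sp1 and Sp2.

Sp1 and Sp2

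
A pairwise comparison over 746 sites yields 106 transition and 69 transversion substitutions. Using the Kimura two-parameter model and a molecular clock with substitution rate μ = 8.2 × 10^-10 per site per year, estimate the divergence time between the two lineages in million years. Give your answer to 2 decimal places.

P = 106/746 ≈ 0.142091 and Q = 69/746 ≈ 0.092493.
Under the Kimura two-parameter model, d = −½ ln(1 − 2P − Q) − ¼ ln(1 − 2Q).
1 − 2P − Q = 0.623325, giving −½ ln(0.623325) = 0.236344.
1 − 2Q = 0.815014, giving −¼ ln(0.815014) = 0.051137.
d = 0.236344 + 0.051137 = 0.287481.
Under a molecular clock d = 2μt, so t = d/(2μ) = 0.287481 / (2 × 8.2 × 10^-10) = 175.29 million years.

175.29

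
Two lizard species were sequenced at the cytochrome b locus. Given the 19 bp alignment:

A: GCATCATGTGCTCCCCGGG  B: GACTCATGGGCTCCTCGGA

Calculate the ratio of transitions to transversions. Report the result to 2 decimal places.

0.67

Transitions are A↔G and C↔T; transversions are all other mismatches.
Transitions: 2. Transversions: 3.
R = 2/3 = 0.666666… ≈ 0.67 (to 2 d.p.).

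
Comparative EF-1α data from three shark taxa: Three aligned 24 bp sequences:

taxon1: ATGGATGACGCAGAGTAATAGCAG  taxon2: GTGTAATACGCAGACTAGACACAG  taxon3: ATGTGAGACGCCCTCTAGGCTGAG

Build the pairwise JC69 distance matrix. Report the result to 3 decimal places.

taxon1–taxon2: 9/24 sites differ → p = 0.375, d = −0.75 ln(1 − 0.5) = 0.519860 ≈ 0.520.
taxon1–taxon3: 12/24 sites differ → p = 0.5, d = −0.75 ln(1 − 0.666667) = 0.823960 ≈ 0.824.
taxon2–taxon3: 9/24 sites differ → p = 0.375, d = −0.75 ln(1 − 0.5) = 0.519860 ≈ 0.520.

d(taxon1,taxon2) = 0.520, d(taxon1,taxon3) = 0.824, d(taxon2,taxon3) = 0.520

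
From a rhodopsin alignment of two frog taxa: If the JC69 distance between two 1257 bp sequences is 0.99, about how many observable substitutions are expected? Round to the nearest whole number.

Invert JC69: p = (3/4)(1 − e^(−4d/3)) = 0.75 × (1 − e^(-1.32)) = 0.75 × (1 − 0.267135) = 0.549649.
Expected differing sites = pL ≈ 0.549649 × 1257 = 690.908793 ≈ 691.

691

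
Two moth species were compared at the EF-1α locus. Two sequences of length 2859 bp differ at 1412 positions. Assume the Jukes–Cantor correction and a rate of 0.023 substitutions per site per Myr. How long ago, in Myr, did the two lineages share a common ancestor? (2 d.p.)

p = 1412/2859 ≈ 0.493879.
d = −(3/4) ln(1 − 4p/3) = −0.75 ln(1 − 0.658505) = −0.75 ln(0.341495)
  = −0.75 × (-1.074422) = 0.805817 substitutions/site.
Under a molecular clock d = 2μt, so t = d/(2μ) = 0.805817 / (2 × 0.023) = 17.52 Myr.

17.52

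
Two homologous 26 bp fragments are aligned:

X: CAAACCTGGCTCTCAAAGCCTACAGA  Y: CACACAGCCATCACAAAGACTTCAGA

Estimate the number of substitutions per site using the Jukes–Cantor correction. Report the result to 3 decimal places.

The sequences differ at 9 of 26 sites (3, 6, 7, 8, 9, 10, 13, 19, 22), so p = 9/26 ≈ 0.346154.
d = −(3/4) ln(1 − 4p/3) = −0.75 ln(1 − 0.461539) = −0.75 ln(0.538461)
  = −0.75 × (-0.619040) = 0.464280 substitutions/site.

0.464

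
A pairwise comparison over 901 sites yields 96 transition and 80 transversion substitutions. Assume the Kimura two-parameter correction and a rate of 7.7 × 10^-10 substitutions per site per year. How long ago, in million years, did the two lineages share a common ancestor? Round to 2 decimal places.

148.42

P = 96/901 ≈ 0.106548 and Q = 80/901 ≈ 0.08879.
Under the Kimura two-parameter model, d = −½ ln(1 − 2P − Q) − ¼ ln(1 − 2Q).
1 − 2P − Q = 0.698114, giving −½ ln(0.698114) = 0.179686.
1 − 2Q = 0.82242, giving −¼ ln(0.82242) = 0.048876.
d = 0.179686 + 0.048876 = 0.228562.
Under a molecular clock d = 2μt, so t = d/(2μ) = 0.228562 / (2 × 7.7 × 10^-10) = 148.42 million years.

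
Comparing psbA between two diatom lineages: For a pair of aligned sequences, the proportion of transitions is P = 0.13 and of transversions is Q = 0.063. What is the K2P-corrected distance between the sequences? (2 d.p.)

0.23

Under the Kimura two-parameter model, d = −½ ln(1 − 2P − Q) − ¼ ln(1 − 2Q).
1 − 2P − Q = 0.677, giving −½ ln(0.677) = 0.195042.
1 − 2Q = 0.874, giving −¼ ln(0.874) = 0.033669.
d = 0.195042 + 0.033669 = 0.228711.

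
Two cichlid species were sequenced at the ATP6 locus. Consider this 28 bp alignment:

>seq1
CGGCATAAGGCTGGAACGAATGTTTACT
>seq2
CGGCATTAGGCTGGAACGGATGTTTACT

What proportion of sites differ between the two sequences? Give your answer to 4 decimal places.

0.0714

The sequences differ at 2 of 28 positions (sites 7, 19).
p = 2/28 = 0.071428… ≈ 0.0714 (to 4 d.p.).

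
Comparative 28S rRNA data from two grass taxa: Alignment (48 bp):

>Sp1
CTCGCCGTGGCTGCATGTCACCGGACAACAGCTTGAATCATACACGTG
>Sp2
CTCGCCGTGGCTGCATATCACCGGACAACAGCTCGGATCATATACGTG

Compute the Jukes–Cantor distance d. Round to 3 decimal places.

The sequences differ at 4 of 48 sites (17, 34, 36, 43), so p = 4/48 ≈ 0.083333.
d = −(3/4) ln(1 − 4p/3) = −0.75 ln(1 − 0.111111) = −0.75 ln(0.888889)
  = −0.75 × (-0.117783) = 0.088337 substitutions/site.

0.088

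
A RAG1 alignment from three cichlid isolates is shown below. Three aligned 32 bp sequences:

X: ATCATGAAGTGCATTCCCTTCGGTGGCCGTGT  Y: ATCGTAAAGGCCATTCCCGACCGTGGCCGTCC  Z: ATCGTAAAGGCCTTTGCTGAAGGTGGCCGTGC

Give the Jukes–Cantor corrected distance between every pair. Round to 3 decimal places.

X–Y: 9/32 sites differ → p = 0.28125, d = −0.75 ln(1 − 0.375) = 0.352503 ≈ 0.353.
X–Z: 11/32 sites differ → p = 0.34375, d = −0.75 ln(1 − 0.458333) = 0.459828 ≈ 0.460.
Y–Z: 6/32 sites differ → p = 0.1875, d = −0.75 ln(1 − 0.25) = 0.215762 ≈ 0.216.

d(X,Y) = 0.353, d(X,Z) = 0.460, d(Y,Z) = 0.216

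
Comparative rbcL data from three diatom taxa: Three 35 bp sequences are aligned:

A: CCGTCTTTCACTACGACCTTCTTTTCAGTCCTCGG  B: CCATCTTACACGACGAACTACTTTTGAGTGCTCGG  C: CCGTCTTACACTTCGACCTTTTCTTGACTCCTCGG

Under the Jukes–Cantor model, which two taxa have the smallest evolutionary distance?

A and C

A–B: 7/35 differ, p = 0.200, d = 0.233.
A–C: 6/35 differ, p = 0.171, d = 0.195.
B–C: 9/35 differ, p = 0.257, d = 0.315.
The smallest distance is between A and C.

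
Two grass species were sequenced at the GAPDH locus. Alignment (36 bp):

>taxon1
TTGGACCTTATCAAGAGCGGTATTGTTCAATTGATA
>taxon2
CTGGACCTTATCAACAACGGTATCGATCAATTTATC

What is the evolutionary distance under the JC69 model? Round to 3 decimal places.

0.225

The sequences differ at 7 of 36 sites (1, 15, 17, 24, 26, 33, 36), so p = 7/36 ≈ 0.194444.
d = −(3/4) ln(1 − 4p/3) = −0.75 ln(1 − 0.259259) = −0.75 ln(0.740741)
  = −0.75 × (-0.300104) = 0.225078 substitutions/site.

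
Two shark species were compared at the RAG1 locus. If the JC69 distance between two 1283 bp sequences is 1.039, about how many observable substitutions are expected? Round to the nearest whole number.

721

Invert JC69: p = (3/4)(1 − e^(−4d/3)) = 0.75 × (1 − e^(-1.385333)) = 0.75 × (1 − 0.250240) = 0.562320.
Expected differing sites = pL ≈ 0.562320 × 1283 = 721.45656 ≈ 721.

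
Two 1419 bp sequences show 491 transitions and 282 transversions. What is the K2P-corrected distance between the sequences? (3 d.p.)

P = 491/1419 ≈ 0.346018 and Q = 282/1419 ≈ 0.198732.
Under the Kimura two-parameter model, d = −½ ln(1 − 2P − Q) − ¼ ln(1 − 2Q).
1 − 2P − Q = 0.109232, giving −½ ln(0.109232) = 1.107141.
1 − 2Q = 0.602536, giving −¼ ln(0.602536) = 0.126652.
d = 1.107141 + 0.126652 = 1.233793.

1.234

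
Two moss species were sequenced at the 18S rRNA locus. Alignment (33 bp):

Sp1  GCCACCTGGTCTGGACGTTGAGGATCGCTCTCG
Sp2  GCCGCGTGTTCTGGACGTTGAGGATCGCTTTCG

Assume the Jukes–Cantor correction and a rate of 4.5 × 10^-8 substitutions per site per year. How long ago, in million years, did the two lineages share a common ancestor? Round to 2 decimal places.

1.47

The sequences differ at 4 of 33 sites (4, 6, 9, 30), so p = 4/33 ≈ 0.121212.
d = −(3/4) ln(1 − 4p/3) = −0.75 ln(1 − 0.161616) = −0.75 ln(0.838384)
  = −0.75 × (-0.176279) = 0.132209 substitutions/site.
Under a molecular clock d = 2μt, so t = d/(2μ) = 0.132209 / (2 × 4.5 × 10^-8) = 1.47 million years.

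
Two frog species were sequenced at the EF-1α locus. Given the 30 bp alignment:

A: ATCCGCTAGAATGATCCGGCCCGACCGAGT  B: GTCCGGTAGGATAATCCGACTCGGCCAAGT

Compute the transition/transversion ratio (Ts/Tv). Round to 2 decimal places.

7.00

Transitions are A↔G and C↔T; transversions are all other mismatches.
Transitions: 7. Transversions: 1.
R = 7/1 = 7.00.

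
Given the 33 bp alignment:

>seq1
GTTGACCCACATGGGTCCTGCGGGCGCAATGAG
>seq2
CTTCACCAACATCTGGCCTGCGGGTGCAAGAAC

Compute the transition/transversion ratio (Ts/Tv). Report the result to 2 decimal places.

0.25

Transitions are A↔G and C↔T; transversions are all other mismatches.
Transitions: 2. Transversions: 8.
R = 2/8 = 0.25.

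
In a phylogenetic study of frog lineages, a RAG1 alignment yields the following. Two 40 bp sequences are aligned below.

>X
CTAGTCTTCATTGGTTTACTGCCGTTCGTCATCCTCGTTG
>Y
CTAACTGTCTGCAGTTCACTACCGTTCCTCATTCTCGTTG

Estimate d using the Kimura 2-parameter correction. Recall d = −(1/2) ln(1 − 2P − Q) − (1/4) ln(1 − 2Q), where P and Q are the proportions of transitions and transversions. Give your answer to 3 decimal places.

0.402

Of 40 sites, 8 differences are transitions and 4 are transversions, so P = 8/40 = 0.2 and Q = 4/40 = 0.1.
Under the Kimura two-parameter model, d = −½ ln(1 − 2P − Q) − ¼ ln(1 − 2Q).
1 − 2P − Q = 0.5, giving −½ ln(0.5) = 0.346574.
1 − 2Q = 0.8, giving −¼ ln(0.8) = 0.055786.
d = 0.346574 + 0.055786 = 0.402360.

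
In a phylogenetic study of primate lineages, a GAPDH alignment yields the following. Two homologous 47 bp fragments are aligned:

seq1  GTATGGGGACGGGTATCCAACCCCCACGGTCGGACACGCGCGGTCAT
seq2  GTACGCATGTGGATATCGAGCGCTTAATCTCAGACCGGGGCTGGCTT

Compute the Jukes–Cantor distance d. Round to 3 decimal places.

The sequences differ at 22 of 47 sites, so p = 22/47 ≈ 0.468085.
d = −(3/4) ln(1 − 4p/3) = −0.75 ln(1 − 0.624113) = −0.75 ln(0.375887)
  = −0.75 × (-0.978467) = 0.733850 substitutions/site.

0.734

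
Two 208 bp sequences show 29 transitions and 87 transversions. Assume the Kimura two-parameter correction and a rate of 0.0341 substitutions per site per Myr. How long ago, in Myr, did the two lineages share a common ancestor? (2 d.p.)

15.40

P = 29/208 ≈ 0.139423 and Q = 87/208 ≈ 0.418269.
Under the Kimura two-parameter model, d = −½ ln(1 − 2P − Q) − ¼ ln(1 − 2Q).
1 − 2P − Q = 0.302885, giving −½ ln(0.302885) = 0.597201.
1 − 2Q = 0.163462, giving −¼ ln(0.163462) = 0.452794.
d = 0.597201 + 0.452794 = 1.049995.
Under a molecular clock d = 2μt, so t = d/(2μ) = 1.049995 / (2 × 0.0341) = 15.40 Myr.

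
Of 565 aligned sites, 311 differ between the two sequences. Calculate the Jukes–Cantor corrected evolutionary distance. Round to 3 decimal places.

p = 311/565 ≈ 0.550442.
d = −(3/4) ln(1 − 4p/3) = −0.75 ln(1 − 0.733923) = −0.75 ln(0.266077)
  = −0.75 × (-1.323970) = 0.992978 substitutions/site.

0.993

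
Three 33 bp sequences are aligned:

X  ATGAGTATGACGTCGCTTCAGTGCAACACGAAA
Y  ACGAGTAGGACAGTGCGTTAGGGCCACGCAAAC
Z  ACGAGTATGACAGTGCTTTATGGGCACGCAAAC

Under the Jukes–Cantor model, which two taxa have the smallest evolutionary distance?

Y and Z

X–Y: 12/33 differ, p = 0.364, d = 0.497.
X–Z: 12/33 differ, p = 0.364, d = 0.497.
Y–Z: 4/33 differ, p = 0.121, d = 0.132.
The smallest distance is between Y and Z.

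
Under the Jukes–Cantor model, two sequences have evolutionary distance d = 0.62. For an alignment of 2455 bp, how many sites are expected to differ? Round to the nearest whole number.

Invert JC69: p = (3/4)(1 − e^(−4d/3)) = 0.75 × (1 − e^(-0.826667)) = 0.75 × (1 − 0.437505) = 0.421871.
Expected differing sites = pL ≈ 0.421871 × 2455 = 1035.693305 ≈ 1036.

1036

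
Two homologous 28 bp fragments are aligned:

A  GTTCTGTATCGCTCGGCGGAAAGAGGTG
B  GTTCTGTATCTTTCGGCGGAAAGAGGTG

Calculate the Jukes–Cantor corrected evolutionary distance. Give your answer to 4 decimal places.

The sequences differ at 2 of 28 sites (11, 12), so p = 2/28 ≈ 0.071429.
d = −(3/4) ln(1 − 4p/3) = −0.75 ln(1 − 0.095239) = −0.75 ln(0.904761)
  = −0.75 × (-0.100084) = 0.075063 substitutions/site.

0.0751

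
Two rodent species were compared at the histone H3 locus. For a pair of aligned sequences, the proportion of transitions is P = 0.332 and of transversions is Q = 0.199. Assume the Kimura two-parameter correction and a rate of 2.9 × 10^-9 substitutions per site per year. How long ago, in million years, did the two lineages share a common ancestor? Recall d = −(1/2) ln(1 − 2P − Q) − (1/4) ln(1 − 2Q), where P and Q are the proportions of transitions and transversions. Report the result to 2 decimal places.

Under the Kimura two-parameter model, d = −½ ln(1 − 2P − Q) − ¼ ln(1 − 2Q).
1 − 2P − Q = 0.137, giving −½ ln(0.137) = 0.993887.
1 − 2Q = 0.602, giving −¼ ln(0.602) = 0.126874.
d = 0.993887 + 0.126874 = 1.120761.
Under a molecular clock d = 2μt, so t = d/(2μ) = 1.120761 / (2 × 2.9 × 10^-9) = 193.23 million years.

193.23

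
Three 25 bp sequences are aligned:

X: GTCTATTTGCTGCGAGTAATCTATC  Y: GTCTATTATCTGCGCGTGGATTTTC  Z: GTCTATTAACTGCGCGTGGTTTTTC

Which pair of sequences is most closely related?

X–Y: 8/25 differ, p = 0.320, d = 0.417.
X–Z: 7/25 differ, p = 0.280, d = 0.351.
Y–Z: 2/25 differ, p = 0.080, d = 0.085.
The smallest distance is between Y and Z.

Y and Z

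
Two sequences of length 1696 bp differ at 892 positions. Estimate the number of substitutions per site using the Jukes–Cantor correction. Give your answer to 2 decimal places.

p = 892/1696 ≈ 0.525943.
d = −(3/4) ln(1 − 4p/3) = −0.75 ln(1 − 0.701257) = −0.75 ln(0.298743)
  = −0.75 × (-1.208172) = 0.906129 substitutions/site.

0.91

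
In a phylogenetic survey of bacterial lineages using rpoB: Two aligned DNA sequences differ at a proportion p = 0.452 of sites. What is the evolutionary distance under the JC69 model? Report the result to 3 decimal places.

0.692

d = −(3/4) ln(1 − 4p/3) = −0.75 ln(1 − 0.602667) = −0.75 ln(0.397333)
  = −0.75 × (-0.922981) = 0.692236 substitutions/site.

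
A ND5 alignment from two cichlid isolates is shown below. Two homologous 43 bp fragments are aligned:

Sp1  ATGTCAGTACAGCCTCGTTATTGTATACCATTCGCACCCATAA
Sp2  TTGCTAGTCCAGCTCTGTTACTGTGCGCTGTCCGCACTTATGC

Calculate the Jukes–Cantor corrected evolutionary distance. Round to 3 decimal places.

0.613

The sequences differ at 18 of 43 sites, so p = 18/43 ≈ 0.418605.
d = −(3/4) ln(1 − 4p/3) = −0.75 ln(1 − 0.55814) = −0.75 ln(0.44186)
  = −0.75 × (-0.816762) = 0.612572 substitutions/site.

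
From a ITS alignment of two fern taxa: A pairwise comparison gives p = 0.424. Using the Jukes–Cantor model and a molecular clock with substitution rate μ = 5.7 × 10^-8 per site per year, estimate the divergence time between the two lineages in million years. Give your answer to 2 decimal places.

d = −(3/4) ln(1 − 4p/3) = −0.75 ln(1 − 0.565333) = −0.75 ln(0.434667)
  = −0.75 × (-0.833175) = 0.624881 substitutions/site.
Under a molecular clock d = 2μt, so t = d/(2μ) = 0.624881 / (2 × 5.7 × 10^-8) = 5.48 million years.

5.48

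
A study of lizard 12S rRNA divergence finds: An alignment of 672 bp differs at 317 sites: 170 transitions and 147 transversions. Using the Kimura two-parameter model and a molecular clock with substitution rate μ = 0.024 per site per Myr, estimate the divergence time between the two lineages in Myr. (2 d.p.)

P = 170/672 ≈ 0.252976 and Q = 147/672 = 0.21875.
Under the Kimura two-parameter model, d = −½ ln(1 − 2P − Q) − ¼ ln(1 − 2Q).
1 − 2P − Q = 0.275298, giving −½ ln(0.275298) = 0.644951.
1 − 2Q = 0.5625, giving −¼ ln(0.5625) = 0.143841.
d = 0.644951 + 0.143841 = 0.788792.
Under a molecular clock d = 2μt, so t = d/(2μ) = 0.788792 / (2 × 0.024) = 16.43 Myr.

16.43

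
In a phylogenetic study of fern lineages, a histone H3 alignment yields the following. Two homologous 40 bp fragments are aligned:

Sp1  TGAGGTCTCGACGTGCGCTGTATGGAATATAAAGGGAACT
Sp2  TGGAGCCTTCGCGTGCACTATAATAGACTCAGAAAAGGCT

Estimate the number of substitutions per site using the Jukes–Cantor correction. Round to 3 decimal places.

The sequences differ at 21 of 40 sites, so p = 21/40 = 0.525.
d = −(3/4) ln(1 − 4p/3) = −0.75 ln(1 − 0.7) = −0.75 ln(0.3)
  = −0.75 × (-1.203973) = 0.902980 substitutions/site.

0.903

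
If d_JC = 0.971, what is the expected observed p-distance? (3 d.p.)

p = (3/4)(1 − e^(−4d/3)) = 0.75 × (1 − e^(-1.294667)) = 0.75 × (1 − 0.273989) = 0.544508.

0.545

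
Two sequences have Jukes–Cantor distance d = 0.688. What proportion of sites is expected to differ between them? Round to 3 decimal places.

0.450

p = (3/4)(1 − e^(−4d/3)) = 0.75 × (1 − e^(-0.917333)) = 0.75 × (1 − 0.399583) = 0.450313.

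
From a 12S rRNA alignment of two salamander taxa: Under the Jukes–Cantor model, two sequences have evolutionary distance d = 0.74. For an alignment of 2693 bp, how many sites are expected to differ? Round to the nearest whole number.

Invert JC69: p = (3/4)(1 − e^(−4d/3)) = 0.75 × (1 − e^(-0.986667)) = 0.75 × (1 − 0.372817) = 0.470387.
Expected differing sites = pL ≈ 0.470387 × 2693 = 1266.752191 ≈ 1267.

1267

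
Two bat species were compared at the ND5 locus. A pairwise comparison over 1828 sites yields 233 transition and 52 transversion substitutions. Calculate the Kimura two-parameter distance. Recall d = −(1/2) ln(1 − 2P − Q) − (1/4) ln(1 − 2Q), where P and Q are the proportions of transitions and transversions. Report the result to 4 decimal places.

0.1812

P = 233/1828 ≈ 0.127462 and Q = 52/1828 ≈ 0.028446.
Under the Kimura two-parameter model, d = −½ ln(1 − 2P − Q) − ¼ ln(1 − 2Q).
1 − 2P − Q = 0.71663, giving −½ ln(0.71663) = 0.166598.
1 − 2Q = 0.943108, giving −¼ ln(0.943108) = 0.014644.
d = 0.166598 + 0.014644 = 0.181242.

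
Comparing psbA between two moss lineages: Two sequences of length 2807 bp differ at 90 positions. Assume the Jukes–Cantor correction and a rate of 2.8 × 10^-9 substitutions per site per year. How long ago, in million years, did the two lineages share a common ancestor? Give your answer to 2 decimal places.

5.85

p = 90/2807 ≈ 0.032063.
d = −(3/4) ln(1 − 4p/3) = −0.75 ln(1 − 0.042751) = −0.75 ln(0.957249)
  = −0.75 × (-0.043692) = 0.032769 substitutions/site.
Under a molecular clock d = 2μt, so t = d/(2μ) = 0.032769 / (2 × 2.8 × 10^-9) = 5.85 million years.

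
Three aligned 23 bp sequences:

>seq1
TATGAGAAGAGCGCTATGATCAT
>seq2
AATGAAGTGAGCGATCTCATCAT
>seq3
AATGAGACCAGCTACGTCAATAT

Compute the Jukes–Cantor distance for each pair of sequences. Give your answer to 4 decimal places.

d(seq1,seq2) = 0.3904, d(seq1,seq3) = 0.6501, d(seq2,seq3) = 0.5532

seq1–seq2: 7/23 sites differ → p ≈ 0.304348, d = −0.75 ln(1 − 0.405797) = 0.390401 ≈ 0.3904.
seq1–seq3: 10/23 sites differ → p ≈ 0.434783, d = −0.75 ln(1 − 0.579711) = 0.650110 ≈ 0.6501.
seq2–seq3: 9/23 sites differ → p ≈ 0.391304, d = −0.75 ln(1 − 0.521739) = 0.553199 ≈ 0.5532.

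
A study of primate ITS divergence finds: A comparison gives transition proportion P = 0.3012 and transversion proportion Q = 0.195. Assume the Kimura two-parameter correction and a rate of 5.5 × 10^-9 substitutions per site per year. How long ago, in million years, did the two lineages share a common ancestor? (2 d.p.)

83.80

Under the Kimura two-parameter model, d = −½ ln(1 − 2P − Q) − ¼ ln(1 − 2Q).
1 − 2P − Q = 0.2026, giving −½ ln(0.2026) = 0.798261.
1 − 2Q = 0.61, giving −¼ ln(0.61) = 0.123574.
d = 0.798261 + 0.123574 = 0.921835.
Under a molecular clock d = 2μt, so t = d/(2μ) = 0.921835 / (2 × 5.5 × 10^-9) = 83.80 million years.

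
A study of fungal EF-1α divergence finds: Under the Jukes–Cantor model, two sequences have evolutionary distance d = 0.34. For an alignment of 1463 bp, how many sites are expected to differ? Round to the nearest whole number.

400

Invert JC69: p = (3/4)(1 − e^(−4d/3)) = 0.75 × (1 − e^(-0.453333)) = 0.75 × (1 − 0.635506) = 0.273371.
Expected differing sites = pL ≈ 0.273371 × 1463 = 399.941773 ≈ 400.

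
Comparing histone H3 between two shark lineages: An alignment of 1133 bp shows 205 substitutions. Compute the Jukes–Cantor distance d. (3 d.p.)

p = 205/1133 ≈ 0.180936.
d = −(3/4) ln(1 − 4p/3) = −0.75 ln(1 − 0.241248) = −0.75 ln(0.758752)
  = −0.75 × (-0.276080) = 0.207060 substitutions/site.

0.207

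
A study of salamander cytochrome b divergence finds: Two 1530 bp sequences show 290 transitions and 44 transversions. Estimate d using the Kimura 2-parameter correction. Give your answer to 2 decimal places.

0.28

P = 290/1530 ≈ 0.189542 and Q = 44/1530 ≈ 0.028758.
Under the Kimura two-parameter model, d = −½ ln(1 − 2P − Q) − ¼ ln(1 − 2Q).
1 − 2P − Q = 0.592158, giving −½ ln(0.592158) = 0.261991.
1 − 2Q = 0.942484, giving −¼ ln(0.942484) = 0.014809.
d = 0.261991 + 0.014809 = 0.276800.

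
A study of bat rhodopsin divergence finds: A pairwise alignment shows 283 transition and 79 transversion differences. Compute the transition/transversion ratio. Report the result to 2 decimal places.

3.58

R = 283/79 = 3.582278… ≈ 3.58 (to 2 d.p.).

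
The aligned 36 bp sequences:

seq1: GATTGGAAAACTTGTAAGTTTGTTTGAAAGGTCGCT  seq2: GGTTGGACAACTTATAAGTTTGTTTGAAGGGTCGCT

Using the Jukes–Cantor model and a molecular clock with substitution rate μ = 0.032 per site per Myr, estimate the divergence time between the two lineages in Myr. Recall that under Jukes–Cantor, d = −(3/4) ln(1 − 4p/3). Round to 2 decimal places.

The sequences differ at 4 of 36 sites (2, 8, 14, 29), so p = 4/36 ≈ 0.111111.
d = −(3/4) ln(1 − 4p/3) = −0.75 ln(1 − 0.148148) = −0.75 ln(0.851852)
  = −0.75 × (-0.160342) = 0.120257 substitutions/site.
Under a molecular clock d = 2μt, so t = d/(2μ) = 0.120257 / (2 × 0.032) = 1.88 Myr.

1.88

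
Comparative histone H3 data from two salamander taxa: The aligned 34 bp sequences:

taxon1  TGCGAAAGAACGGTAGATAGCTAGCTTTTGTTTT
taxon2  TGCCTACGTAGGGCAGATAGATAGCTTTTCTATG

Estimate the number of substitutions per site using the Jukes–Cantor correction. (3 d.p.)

The sequences differ at 10 of 34 sites (4, 5, 7, 9, 11, 14, 21, 30, 32, 34), so p = 10/34 ≈ 0.294118.
d = −(3/4) ln(1 − 4p/3) = −0.75 ln(1 − 0.392157) = −0.75 ln(0.607843)
  = −0.75 × (-0.497839) = 0.373379 substitutions/site.

0.373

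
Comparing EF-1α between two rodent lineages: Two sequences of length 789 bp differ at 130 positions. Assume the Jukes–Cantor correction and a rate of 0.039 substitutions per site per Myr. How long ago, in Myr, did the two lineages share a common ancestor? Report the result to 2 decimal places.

p = 130/789 ≈ 0.164766.
d = −(3/4) ln(1 − 4p/3) = −0.75 ln(1 − 0.219688) = −0.75 ln(0.780312)
  = −0.75 × (-0.248061) = 0.186046 substitutions/site.
Under a molecular clock d = 2μt, so t = d/(2μ) = 0.186046 / (2 × 0.039) = 2.39 Myr.

2.39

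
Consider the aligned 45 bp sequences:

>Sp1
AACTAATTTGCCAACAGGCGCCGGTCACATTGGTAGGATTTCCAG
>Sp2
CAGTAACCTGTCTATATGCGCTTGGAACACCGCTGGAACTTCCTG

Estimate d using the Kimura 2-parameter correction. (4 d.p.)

0.6447

Of 45 sites, 10 differences are transitions and 9 are transversions, so P = 10/45 ≈ 0.222222 and Q = 9/45 = 0.2.
Under the Kimura two-parameter model, d = −½ ln(1 − 2P − Q) − ¼ ln(1 − 2Q).
1 − 2P − Q = 0.355556, giving −½ ln(0.355556) = 0.517036.
1 − 2Q = 0.6, giving −¼ ln(0.6) = 0.127706.
d = 0.517036 + 0.127706 = 0.644742.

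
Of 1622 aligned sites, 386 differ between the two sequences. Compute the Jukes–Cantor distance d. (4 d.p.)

p = 386/1622 ≈ 0.237978.
d = −(3/4) ln(1 − 4p/3) = −0.75 ln(1 − 0.317304) = −0.75 ln(0.682696)
  = −0.75 × (-0.381706) = 0.286280 substitutions/site.

0.2863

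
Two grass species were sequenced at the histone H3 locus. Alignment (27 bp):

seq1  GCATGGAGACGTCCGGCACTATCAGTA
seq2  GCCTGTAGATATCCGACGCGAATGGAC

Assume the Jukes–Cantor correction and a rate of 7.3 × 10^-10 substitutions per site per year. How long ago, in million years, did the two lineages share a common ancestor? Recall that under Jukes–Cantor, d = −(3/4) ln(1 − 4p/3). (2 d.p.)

461.27

The sequences differ at 12 of 27 sites, so p = 12/27 ≈ 0.444444.
d = −(3/4) ln(1 − 4p/3) = −0.75 ln(1 − 0.592592) = −0.75 ln(0.407408)
  = −0.75 × (-0.897940) = 0.673455 substitutions/site.
Under a molecular clock d = 2μt, so t = d/(2μ) = 0.673455 / (2 × 7.3 × 10^-10) = 461.27 million years.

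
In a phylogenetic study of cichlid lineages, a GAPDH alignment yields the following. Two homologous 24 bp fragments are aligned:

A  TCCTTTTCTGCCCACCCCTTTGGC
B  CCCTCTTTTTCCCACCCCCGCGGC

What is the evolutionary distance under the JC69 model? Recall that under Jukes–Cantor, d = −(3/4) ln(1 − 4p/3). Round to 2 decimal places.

The sequences differ at 7 of 24 sites (1, 5, 8, 10, 19, 20, 21), so p = 7/24 ≈ 0.291667.
d = −(3/4) ln(1 − 4p/3) = −0.75 ln(1 − 0.388889) = −0.75 ln(0.611111)
  = −0.75 × (-0.492477) = 0.369358 substitutions/site.

0.37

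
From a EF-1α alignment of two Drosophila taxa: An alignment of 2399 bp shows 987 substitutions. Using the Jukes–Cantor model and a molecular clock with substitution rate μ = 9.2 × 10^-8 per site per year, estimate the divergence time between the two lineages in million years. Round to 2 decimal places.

p = 987/2399 ≈ 0.411421.
d = −(3/4) ln(1 − 4p/3) = −0.75 ln(1 − 0.548561) = −0.75 ln(0.451439)
  = −0.75 × (-0.795315) = 0.596486 substitutions/site.
Under a molecular clock d = 2μt, so t = d/(2μ) = 0.596486 / (2 × 9.2 × 10^-8) = 3.24 million years.

3.24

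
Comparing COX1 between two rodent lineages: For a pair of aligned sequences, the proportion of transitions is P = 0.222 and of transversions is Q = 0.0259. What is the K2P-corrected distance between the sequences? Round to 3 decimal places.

0.331

Under the Kimura two-parameter model, d = −½ ln(1 − 2P − Q) − ¼ ln(1 − 2Q).
1 − 2P − Q = 0.5301, giving −½ ln(0.5301) = 0.317345.
1 − 2Q = 0.9482, giving −¼ ln(0.9482) = 0.013297.
d = 0.317345 + 0.013297 = 0.330642.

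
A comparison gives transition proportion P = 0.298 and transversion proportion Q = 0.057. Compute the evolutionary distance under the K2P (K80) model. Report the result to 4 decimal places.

Under the Kimura two-parameter model, d = −½ ln(1 − 2P − Q) − ¼ ln(1 − 2Q).
1 − 2P − Q = 0.347, giving −½ ln(0.347) = 0.529215.
1 − 2Q = 0.886, giving −¼ ln(0.886) = 0.030260.
d = 0.529215 + 0.030260 = 0.559475.

0.5595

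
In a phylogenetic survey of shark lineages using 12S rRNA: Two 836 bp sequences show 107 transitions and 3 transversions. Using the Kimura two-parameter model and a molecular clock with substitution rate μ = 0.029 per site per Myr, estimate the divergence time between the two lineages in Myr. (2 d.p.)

P = 107/836 ≈ 0.12799 and Q = 3/836 ≈ 0.003589.
Under the Kimura two-parameter model, d = −½ ln(1 − 2P − Q) − ¼ ln(1 − 2Q).
1 − 2P − Q = 0.740431, giving −½ ln(0.740431) = 0.150261.
1 − 2Q = 0.992822, giving −¼ ln(0.992822) = 0.001801.
d = 0.150261 + 0.001801 = 0.152062.
Under a molecular clock d = 2μt, so t = d/(2μ) = 0.152062 / (2 × 0.029) = 2.62 Myr.

2.62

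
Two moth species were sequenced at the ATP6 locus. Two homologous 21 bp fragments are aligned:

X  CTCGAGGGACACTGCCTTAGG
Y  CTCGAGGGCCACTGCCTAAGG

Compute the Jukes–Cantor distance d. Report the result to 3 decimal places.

The sequences differ at 2 of 21 sites (9, 18), so p = 2/21 ≈ 0.095238.
d = −(3/4) ln(1 − 4p/3) = −0.75 ln(1 − 0.126984) = −0.75 ln(0.873016)
  = −0.75 × (-0.135801) = 0.101851 substitutions/site.

0.102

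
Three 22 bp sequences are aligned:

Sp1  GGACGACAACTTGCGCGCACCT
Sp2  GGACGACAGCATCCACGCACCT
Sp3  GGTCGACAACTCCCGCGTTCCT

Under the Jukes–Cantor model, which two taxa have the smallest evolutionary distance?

Sp1 and Sp2

Sp1–Sp2: 4/22 differ, p = 0.182, d = 0.208.
Sp1–Sp3: 5/22 differ, p = 0.227, d = 0.271.
Sp2–Sp3: 7/22 differ, p = 0.318, d = 0.414.
The smallest distance is between Sp1 and Sp2.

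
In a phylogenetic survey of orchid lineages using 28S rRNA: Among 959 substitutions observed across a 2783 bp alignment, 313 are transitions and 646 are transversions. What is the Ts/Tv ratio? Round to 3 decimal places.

0.485

R = 313/646 = 0.484520… ≈ 0.485 (to 3 d.p.).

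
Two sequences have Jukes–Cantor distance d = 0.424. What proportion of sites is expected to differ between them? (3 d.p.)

0.324

p = (3/4)(1 − e^(−4d/3)) = 0.75 × (1 − e^(-0.565333)) = 0.75 × (1 − 0.568171) = 0.323872.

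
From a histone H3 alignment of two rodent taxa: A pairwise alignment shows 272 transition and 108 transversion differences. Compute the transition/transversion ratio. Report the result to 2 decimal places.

R = 272/108 = 2.518518… ≈ 2.52 (to 2 d.p.).

2.52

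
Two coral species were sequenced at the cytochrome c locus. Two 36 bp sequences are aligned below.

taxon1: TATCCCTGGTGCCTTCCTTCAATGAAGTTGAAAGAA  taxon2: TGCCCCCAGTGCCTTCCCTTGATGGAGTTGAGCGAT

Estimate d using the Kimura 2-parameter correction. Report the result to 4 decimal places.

Of 36 sites, 9 differences are transitions and 2 are transversions, so P = 9/36 = 0.25 and Q = 2/36 ≈ 0.055556.
Under the Kimura two-parameter model, d = −½ ln(1 − 2P − Q) − ¼ ln(1 − 2Q).
1 − 2P − Q = 0.444444, giving −½ ln(0.444444) = 0.405466.
1 − 2Q = 0.888888, giving −¼ ln(0.888888) = 0.029446.
d = 0.405466 + 0.029446 = 0.434912.

0.4349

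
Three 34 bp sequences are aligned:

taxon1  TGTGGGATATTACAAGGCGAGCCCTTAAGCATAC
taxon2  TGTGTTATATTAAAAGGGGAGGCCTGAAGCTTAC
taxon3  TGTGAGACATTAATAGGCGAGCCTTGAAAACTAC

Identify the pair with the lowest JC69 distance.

taxon1 and taxon2

taxon1–taxon2: 7/34 differ, p = 0.206, d = 0.241.
taxon1–taxon3: 9/34 differ, p = 0.265, d = 0.326.
taxon2–taxon3: 10/34 differ, p = 0.294, d = 0.373.
The smallest distance is between taxon1 and taxon2.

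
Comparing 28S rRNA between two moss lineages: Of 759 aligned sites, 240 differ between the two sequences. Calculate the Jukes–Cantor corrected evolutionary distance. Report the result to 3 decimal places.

p = 240/759 ≈ 0.316206.
d = −(3/4) ln(1 − 4p/3) = −0.75 ln(1 − 0.421608) = −0.75 ln(0.578392)
  = −0.75 × (-0.547503) = 0.410627 substitutions/site.

0.411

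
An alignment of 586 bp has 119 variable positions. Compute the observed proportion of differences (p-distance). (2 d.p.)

0.20

p = 119/586 = 0.203071… ≈ 0.20 (to 2 d.p.).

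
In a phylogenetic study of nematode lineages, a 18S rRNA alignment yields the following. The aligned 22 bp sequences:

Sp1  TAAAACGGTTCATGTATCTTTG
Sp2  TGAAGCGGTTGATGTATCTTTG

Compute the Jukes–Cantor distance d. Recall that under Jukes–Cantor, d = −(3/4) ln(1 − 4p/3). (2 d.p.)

0.15

The sequences differ at 3 of 22 sites (2, 5, 11), so p = 3/22 ≈ 0.136364.
d = −(3/4) ln(1 − 4p/3) = −0.75 ln(1 − 0.181819) = −0.75 ln(0.818181)
  = −0.75 × (-0.200672) = 0.150504 substitutions/site.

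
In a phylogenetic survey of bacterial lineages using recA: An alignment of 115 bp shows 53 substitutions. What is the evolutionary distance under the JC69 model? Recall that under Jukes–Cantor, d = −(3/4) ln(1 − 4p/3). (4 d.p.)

0.7149

p = 53/115 ≈ 0.46087.
d = −(3/4) ln(1 − 4p/3) = −0.75 ln(1 − 0.614493) = −0.75 ln(0.385507)
  = −0.75 × (-0.953196) = 0.714897 substitutions/site.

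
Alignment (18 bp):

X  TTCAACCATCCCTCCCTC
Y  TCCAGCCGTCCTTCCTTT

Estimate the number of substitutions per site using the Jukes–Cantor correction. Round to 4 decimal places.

0.4408

The sequences differ at 6 of 18 sites (2, 5, 8, 12, 16, 18), so p = 6/18 ≈ 0.333333.
d = −(3/4) ln(1 − 4p/3) = −0.75 ln(1 − 0.444444) = −0.75 ln(0.555556)
  = −0.75 × (-0.587786) = 0.440840 substitutions/site.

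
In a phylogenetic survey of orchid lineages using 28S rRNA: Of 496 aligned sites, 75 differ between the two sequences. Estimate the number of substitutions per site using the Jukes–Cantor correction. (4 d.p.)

p = 75/496 ≈ 0.15121.
d = −(3/4) ln(1 − 4p/3) = −0.75 ln(1 − 0.201613) = −0.75 ln(0.798387)
  = −0.75 × (-0.225162) = 0.168872 substitutions/site.

0.1689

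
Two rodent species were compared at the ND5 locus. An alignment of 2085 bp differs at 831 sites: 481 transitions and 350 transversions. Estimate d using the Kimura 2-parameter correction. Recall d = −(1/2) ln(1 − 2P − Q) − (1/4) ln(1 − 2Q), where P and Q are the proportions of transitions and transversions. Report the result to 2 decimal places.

0.60

P = 481/2085 ≈ 0.230695 and Q = 350/2085 ≈ 0.167866.
Under the Kimura two-parameter model, d = −½ ln(1 − 2P − Q) − ¼ ln(1 − 2Q).
1 − 2P − Q = 0.370744, giving −½ ln(0.370744) = 0.496122.
1 − 2Q = 0.664268, giving −¼ ln(0.664268) = 0.102267.
d = 0.496122 + 0.102267 = 0.598389.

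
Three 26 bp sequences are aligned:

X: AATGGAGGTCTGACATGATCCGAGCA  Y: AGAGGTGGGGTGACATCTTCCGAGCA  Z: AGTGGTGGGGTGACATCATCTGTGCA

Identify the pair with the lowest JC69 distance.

Y and Z

X–Y: 7/26 differ, p = 0.269, d = 0.334.
X–Z: 7/26 differ, p = 0.269, d = 0.334.
Y–Z: 4/26 differ, p = 0.154, d = 0.172.
The smallest distance is between Y and Z.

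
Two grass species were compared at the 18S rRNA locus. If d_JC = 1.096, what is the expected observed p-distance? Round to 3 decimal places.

p = (3/4)(1 − e^(−4d/3)) = 0.75 × (1 − e^(-1.461333)) = 0.75 × (1 − 0.231927) = 0.576055.

0.576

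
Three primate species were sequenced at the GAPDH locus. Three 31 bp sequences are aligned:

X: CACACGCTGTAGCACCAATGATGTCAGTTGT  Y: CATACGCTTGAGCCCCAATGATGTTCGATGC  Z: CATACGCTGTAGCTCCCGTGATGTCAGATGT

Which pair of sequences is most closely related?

X and Z

X–Y: 8/31 differ, p = 0.258, d = 0.316.
X–Z: 5/31 differ, p = 0.161, d = 0.182.
Y–Z: 8/31 differ, p = 0.258, d = 0.316.
The smallest distance is between X and Z.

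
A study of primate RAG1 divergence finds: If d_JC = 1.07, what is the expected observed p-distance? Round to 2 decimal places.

0.57

p = (3/4)(1 − e^(−4d/3)) = 0.75 × (1 − e^(-1.426667)) = 0.75 × (1 − 0.240108) = 0.569919.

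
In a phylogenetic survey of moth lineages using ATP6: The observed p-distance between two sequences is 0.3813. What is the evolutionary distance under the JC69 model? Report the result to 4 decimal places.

0.5326

d = −(3/4) ln(1 − 4p/3) = −0.75 ln(1 − 0.5084) = −0.75 ln(0.4916)
  = −0.75 × (-0.710090) = 0.532568 substitutions/site.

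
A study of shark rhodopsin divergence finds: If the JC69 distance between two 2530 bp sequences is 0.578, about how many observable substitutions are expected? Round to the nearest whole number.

1020

Invert JC69: p = (3/4)(1 − e^(−4d/3)) = 0.75 × (1 − e^(-0.770667)) = 0.75 × (1 − 0.462704) = 0.402972.
Expected differing sites = pL ≈ 0.402972 × 2530 = 1019.51916 ≈ 1020.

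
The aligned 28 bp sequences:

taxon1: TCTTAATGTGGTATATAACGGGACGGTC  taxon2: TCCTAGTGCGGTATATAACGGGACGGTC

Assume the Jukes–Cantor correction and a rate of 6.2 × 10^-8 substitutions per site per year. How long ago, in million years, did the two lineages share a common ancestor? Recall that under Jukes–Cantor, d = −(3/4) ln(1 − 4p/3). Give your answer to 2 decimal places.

0.93

The sequences differ at 3 of 28 sites (3, 6, 9), so p = 3/28 ≈ 0.107143.
d = −(3/4) ln(1 − 4p/3) = −0.75 ln(1 − 0.142857) = −0.75 ln(0.857143)
  = −0.75 × (-0.154151) = 0.115613 substitutions/site.
Under a molecular clock d = 2μt, so t = d/(2μ) = 0.115613 / (2 × 6.2 × 10^-8) = 0.93 million years.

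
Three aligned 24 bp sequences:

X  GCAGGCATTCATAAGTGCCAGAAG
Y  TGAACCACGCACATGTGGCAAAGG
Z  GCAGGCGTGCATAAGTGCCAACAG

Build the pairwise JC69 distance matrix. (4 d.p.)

X–Y: 11/24 sites differ → p ≈ 0.458333, d = −0.75 ln(1 − 0.611111) = 0.708346 ≈ 0.7083.
X–Z: 4/24 sites differ → p ≈ 0.166667, d = −0.75 ln(1 − 0.222223) = 0.188487 ≈ 0.1885.
Y–Z: 11/24 sites differ → p ≈ 0.458333, d = −0.75 ln(1 − 0.611111) = 0.708346 ≈ 0.7083.

d(X,Y) = 0.7083, d(X,Z) = 0.1885, d(Y,Z) = 0.7083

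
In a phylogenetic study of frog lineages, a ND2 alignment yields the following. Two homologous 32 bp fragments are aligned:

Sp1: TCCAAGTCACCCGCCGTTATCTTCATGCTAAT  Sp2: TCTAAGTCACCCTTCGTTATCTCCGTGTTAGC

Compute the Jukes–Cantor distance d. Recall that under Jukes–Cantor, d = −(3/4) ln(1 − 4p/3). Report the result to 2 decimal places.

The sequences differ at 8 of 32 sites (3, 13, 14, 23, 25, 28, 31, 32), so p = 8/32 = 0.25.
d = −(3/4) ln(1 − 4p/3) = −0.75 ln(1 − 0.333333) = −0.75 ln(0.666667)
  = −0.75 × (-0.405465) = 0.304099 substitutions/site.

0.30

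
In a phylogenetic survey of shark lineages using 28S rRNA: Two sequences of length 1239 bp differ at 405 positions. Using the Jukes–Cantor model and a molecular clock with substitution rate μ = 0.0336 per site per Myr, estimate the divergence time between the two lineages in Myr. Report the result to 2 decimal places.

p = 405/1239 ≈ 0.326877.
d = −(3/4) ln(1 − 4p/3) = −0.75 ln(1 − 0.435836) = −0.75 ln(0.564164)
  = −0.75 × (-0.572410) = 0.429308 substitutions/site.
Under a molecular clock d = 2μt, so t = d/(2μ) = 0.429308 / (2 × 0.0336) = 6.39 Myr.

6.39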